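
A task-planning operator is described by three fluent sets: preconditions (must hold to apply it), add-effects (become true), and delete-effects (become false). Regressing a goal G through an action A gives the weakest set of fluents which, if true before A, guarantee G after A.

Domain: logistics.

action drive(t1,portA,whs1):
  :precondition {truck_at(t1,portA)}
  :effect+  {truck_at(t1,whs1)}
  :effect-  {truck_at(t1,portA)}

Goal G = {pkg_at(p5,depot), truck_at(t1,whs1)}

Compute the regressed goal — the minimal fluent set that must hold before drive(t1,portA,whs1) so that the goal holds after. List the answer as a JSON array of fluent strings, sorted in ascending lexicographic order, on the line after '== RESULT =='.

Compute (G \ add) ∪ pre:
  G ∩ del = {}  (empty — regression defined)
  G \ add = {pkg_at(p5,depot), truck_at(t1,whs1)} \ {truck_at(t1,whs1)} = {pkg_at(p5,depot)}
  ∪ pre   = {pkg_at(p5,depot)} ∪ {truck_at(t1,portA)}
          = {pkg_at(p5,depot), truck_at(t1,portA)}

== RESULT ==
["pkg_at(p5,depot)", "truck_at(t1,portA)"]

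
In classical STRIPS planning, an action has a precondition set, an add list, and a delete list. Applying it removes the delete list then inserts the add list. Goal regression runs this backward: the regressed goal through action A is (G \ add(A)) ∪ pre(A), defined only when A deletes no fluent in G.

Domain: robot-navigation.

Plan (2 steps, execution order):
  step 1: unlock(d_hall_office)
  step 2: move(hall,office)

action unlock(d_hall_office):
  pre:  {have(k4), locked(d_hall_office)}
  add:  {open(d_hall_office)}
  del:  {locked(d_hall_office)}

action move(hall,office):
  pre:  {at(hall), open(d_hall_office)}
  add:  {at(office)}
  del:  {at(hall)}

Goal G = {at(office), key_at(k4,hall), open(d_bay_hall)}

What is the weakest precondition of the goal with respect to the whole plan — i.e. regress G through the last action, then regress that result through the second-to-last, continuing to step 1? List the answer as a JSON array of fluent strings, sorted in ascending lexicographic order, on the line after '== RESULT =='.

Regress step by step:
  through step 2 (move(hall,office)): drop {at(office)}, keep {key_at(k4,hall), open(d_bay_hall)}, require {at(hall), open(d_hall_office)}
    → {at(hall), key_at(k4,hall), open(d_bay_hall), open(d_hall_office)}
  through step 1 (unlock(d_hall_office)): drop {open(d_hall_office)}, keep {at(hall), key_at(k4,hall), open(d_bay_hall)}, require {have(k4), locked(d_hall_office)}
    → {at(hall), have(k4), key_at(k4,hall), locked(d_hall_office), open(d_bay_hall)}

== RESULT ==
["at(hall)", "have(k4)", "key_at(k4,hall)", "locked(d_hall_office)", "open(d_bay_hall)"]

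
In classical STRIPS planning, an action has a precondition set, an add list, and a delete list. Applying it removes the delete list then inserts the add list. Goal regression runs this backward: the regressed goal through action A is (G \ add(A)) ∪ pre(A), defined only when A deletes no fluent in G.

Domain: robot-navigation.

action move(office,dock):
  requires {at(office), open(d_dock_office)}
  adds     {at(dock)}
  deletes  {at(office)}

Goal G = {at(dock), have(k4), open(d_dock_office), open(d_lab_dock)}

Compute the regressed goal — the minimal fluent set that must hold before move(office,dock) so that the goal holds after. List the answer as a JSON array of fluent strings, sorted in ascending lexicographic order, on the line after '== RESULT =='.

Regress:
  G ∩ del = {}  (empty — regression defined)
  G \ add = {at(dock), have(k4), open(d_dock_office), open(d_lab_dock)} \ {at(dock)} = {have(k4), open(d_dock_office), open(d_lab_dock)}
  ∪ pre   = {have(k4), open(d_dock_office), open(d_lab_dock)} ∪ {at(office), open(d_dock_office)}
          = {at(office), have(k4), open(d_dock_office), open(d_lab_dock)}

== RESULT ==
["at(office)", "have(k4)", "open(d_dock_office)", "open(d_lab_dock)"]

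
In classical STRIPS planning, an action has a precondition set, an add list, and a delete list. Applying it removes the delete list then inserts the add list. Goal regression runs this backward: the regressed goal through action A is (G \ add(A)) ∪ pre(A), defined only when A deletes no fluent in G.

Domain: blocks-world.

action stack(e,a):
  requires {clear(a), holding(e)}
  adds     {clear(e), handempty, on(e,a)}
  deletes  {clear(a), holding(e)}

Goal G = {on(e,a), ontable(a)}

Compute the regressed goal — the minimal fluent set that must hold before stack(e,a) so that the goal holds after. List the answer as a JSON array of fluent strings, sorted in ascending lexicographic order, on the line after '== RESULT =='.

Compute (G \ add) ∪ pre:
  G ∩ del = {}  (empty — regression defined)
  G \ add = {on(e,a), ontable(a)} \ {clear(e), handempty, on(e,a)} = {ontable(a)}
  ∪ pre   = {ontable(a)} ∪ {clear(a), holding(e)}
          = {clear(a), holding(e), ontable(a)}

== RESULT ==
["clear(a)", "holding(e)", "ontable(a)"]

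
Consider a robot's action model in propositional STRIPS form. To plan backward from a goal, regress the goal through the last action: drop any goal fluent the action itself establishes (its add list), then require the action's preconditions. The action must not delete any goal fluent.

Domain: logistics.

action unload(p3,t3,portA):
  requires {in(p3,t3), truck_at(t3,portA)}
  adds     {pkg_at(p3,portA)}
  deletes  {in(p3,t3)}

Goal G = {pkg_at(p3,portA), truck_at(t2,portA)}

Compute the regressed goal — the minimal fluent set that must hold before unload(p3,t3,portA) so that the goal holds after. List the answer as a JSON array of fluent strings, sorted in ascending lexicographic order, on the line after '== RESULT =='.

Regress:
  G ∩ del = {}  (empty — regression defined)
  G \ add = {pkg_at(p3,portA), truck_at(t2,portA)} \ {pkg_at(p3,portA)} = {truck_at(t2,portA)}
  ∪ pre   = {truck_at(t2,portA)} ∪ {in(p3,t3), truck_at(t3,portA)}
          = {in(p3,t3), truck_at(t2,portA), truck_at(t3,portA)}

== RESULT ==
["in(p3,t3)", "truck_at(t2,portA)", "truck_at(t3,portA)"]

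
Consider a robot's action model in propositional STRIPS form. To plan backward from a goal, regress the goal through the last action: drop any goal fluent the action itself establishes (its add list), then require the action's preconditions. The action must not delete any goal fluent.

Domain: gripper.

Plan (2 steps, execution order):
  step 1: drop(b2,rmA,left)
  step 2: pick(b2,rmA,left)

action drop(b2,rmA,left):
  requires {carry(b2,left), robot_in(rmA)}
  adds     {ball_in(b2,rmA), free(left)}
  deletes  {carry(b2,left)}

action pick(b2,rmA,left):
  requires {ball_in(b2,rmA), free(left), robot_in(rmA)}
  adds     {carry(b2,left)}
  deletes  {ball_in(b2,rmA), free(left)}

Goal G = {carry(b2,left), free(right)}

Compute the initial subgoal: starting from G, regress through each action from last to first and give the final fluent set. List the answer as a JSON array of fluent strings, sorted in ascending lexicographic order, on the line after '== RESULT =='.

Regress step by step:
  through step 2 (pick(b2,rmA,left)): drop {carry(b2,left)}, keep {free(right)}, require {ball_in(b2,rmA), free(left), robot_in(rmA)}
    → {ball_in(b2,rmA), free(left), free(right), robot_in(rmA)}
  through step 1 (drop(b2,rmA,left)): drop {ball_in(b2,rmA), free(left)}, keep {free(right), robot_in(rmA)}, require {carry(b2,left), robot_in(rmA)}
    → {carry(b2,left), free(right), robot_in(rmA)}

== RESULT ==
["carry(b2,left)", "free(right)", "robot_in(rmA)"]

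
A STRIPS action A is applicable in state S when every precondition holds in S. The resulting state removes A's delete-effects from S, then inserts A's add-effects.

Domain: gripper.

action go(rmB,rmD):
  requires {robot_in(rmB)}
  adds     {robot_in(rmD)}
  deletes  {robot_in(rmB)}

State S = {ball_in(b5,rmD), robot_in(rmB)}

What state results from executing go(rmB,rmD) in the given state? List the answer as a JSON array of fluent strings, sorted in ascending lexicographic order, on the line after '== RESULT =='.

Compute (S \ del) ∪ add:
  pre ⊆ S: {robot_in(rmB)} ⊆ S  — applicable
  S \ del = {ball_in(b5,rmD)}
  ∪ add   = {ball_in(b5,rmD), robot_in(rmD)}

== RESULT ==
["ball_in(b5,rmD)", "robot_in(rmD)"]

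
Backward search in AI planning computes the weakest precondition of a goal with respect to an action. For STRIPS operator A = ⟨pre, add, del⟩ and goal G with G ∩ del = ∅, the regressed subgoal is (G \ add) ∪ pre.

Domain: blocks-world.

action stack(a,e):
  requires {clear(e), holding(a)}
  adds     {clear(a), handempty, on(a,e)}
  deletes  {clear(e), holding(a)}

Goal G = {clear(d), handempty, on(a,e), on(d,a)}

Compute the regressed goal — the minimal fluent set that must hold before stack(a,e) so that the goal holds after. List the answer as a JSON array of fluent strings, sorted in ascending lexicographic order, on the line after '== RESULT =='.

Regress:
  G ∩ del = {}  (empty — regression defined)
  G \ add = {clear(d), handempty, on(a,e), on(d,a)} \ {clear(a), handempty, on(a,e)} = {clear(d), on(d,a)}
  ∪ pre   = {clear(d), on(d,a)} ∪ {clear(e), holding(a)}
          = {clear(d), clear(e), holding(a), on(d,a)}

== RESULT ==
["clear(d)", "clear(e)", "holding(a)", "on(d,a)"]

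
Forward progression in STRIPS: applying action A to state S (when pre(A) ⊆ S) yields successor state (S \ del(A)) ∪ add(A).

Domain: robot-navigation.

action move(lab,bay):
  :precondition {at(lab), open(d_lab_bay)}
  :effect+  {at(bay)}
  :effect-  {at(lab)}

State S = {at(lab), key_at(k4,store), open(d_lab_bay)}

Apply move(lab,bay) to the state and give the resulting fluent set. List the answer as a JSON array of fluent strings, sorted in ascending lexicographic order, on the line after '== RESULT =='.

Progress:
  pre ⊆ S: {at(lab), open(d_lab_bay)} ⊆ S  — applicable
  S \ del = {key_at(k4,store), open(d_lab_bay)}
  ∪ add   = {at(bay), key_at(k4,store), open(d_lab_bay)}

== RESULT ==
["at(bay)", "key_at(k4,store)", "open(d_lab_bay)"]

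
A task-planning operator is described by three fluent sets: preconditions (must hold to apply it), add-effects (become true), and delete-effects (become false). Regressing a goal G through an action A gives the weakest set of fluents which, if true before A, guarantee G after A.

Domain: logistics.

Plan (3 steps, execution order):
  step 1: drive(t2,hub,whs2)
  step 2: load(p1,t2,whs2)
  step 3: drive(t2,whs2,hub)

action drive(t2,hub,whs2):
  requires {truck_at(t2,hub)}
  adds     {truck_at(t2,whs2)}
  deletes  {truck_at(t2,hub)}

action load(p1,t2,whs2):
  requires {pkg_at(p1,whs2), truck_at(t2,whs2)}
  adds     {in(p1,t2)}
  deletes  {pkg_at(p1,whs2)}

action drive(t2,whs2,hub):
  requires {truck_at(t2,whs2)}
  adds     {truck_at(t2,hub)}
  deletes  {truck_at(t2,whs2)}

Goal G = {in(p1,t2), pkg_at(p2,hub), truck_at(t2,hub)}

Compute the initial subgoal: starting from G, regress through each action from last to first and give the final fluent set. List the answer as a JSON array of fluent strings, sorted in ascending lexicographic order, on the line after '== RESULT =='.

Regress step by step:
  through step 3 (drive(t2,whs2,hub)): drop {truck_at(t2,hub)}, keep {in(p1,t2), pkg_at(p2,hub)}, require {truck_at(t2,whs2)}
    → {in(p1,t2), pkg_at(p2,hub), truck_at(t2,whs2)}
  through step 2 (load(p1,t2,whs2)): drop {in(p1,t2)}, keep {pkg_at(p2,hub), truck_at(t2,whs2)}, require {pkg_at(p1,whs2), truck_at(t2,whs2)}
    → {pkg_at(p1,whs2), pkg_at(p2,hub), truck_at(t2,whs2)}
  through step 1 (drive(t2,hub,whs2)): drop {truck_at(t2,whs2)}, keep {pkg_at(p1,whs2), pkg_at(p2,hub)}, require {truck_at(t2,hub)}
    → {pkg_at(p1,whs2), pkg_at(p2,hub), truck_at(t2,hub)}

== RESULT ==
["pkg_at(p1,whs2)", "pkg_at(p2,hub)", "truck_at(t2,hub)"]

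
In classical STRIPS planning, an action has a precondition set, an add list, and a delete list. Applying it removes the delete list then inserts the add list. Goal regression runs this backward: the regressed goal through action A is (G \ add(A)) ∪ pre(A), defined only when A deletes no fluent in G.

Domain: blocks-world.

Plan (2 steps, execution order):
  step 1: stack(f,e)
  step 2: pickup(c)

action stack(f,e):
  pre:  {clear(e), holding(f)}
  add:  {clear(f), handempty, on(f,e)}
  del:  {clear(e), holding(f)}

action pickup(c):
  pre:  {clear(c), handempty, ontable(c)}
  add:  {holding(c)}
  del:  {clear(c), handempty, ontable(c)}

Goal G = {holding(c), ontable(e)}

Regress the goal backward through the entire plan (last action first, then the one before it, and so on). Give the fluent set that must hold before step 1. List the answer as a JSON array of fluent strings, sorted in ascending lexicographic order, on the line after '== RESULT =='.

Work backward from the goal:
  through step 2 (pickup(c)): drop {holding(c)}, keep {ontable(e)}, require {clear(c), handempty, ontable(c)}
    → {clear(c), handempty, ontable(c), ontable(e)}
  through step 1 (stack(f,e)): drop {handempty}, keep {clear(c), ontable(c), ontable(e)}, require {clear(e), holding(f)}
    → {clear(c), clear(e), holding(f), ontable(c), ontable(e)}

== RESULT ==
["clear(c)", "clear(e)", "holding(f)", "ontable(c)", "ontable(e)"]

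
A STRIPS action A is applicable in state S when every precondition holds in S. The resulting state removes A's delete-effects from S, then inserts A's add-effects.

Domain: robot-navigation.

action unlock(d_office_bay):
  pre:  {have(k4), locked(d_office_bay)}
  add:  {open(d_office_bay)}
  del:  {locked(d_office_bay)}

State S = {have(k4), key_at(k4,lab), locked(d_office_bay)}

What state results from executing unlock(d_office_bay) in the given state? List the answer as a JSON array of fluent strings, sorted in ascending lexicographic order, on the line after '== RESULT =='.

Progress:
  pre ⊆ S: {have(k4), locked(d_office_bay)} ⊆ S  — applicable
  S \ del = {have(k4), key_at(k4,lab)}
  ∪ add   = {have(k4), key_at(k4,lab), open(d_office_bay)}

== RESULT ==
["have(k4)", "key_at(k4,lab)", "open(d_office_bay)"]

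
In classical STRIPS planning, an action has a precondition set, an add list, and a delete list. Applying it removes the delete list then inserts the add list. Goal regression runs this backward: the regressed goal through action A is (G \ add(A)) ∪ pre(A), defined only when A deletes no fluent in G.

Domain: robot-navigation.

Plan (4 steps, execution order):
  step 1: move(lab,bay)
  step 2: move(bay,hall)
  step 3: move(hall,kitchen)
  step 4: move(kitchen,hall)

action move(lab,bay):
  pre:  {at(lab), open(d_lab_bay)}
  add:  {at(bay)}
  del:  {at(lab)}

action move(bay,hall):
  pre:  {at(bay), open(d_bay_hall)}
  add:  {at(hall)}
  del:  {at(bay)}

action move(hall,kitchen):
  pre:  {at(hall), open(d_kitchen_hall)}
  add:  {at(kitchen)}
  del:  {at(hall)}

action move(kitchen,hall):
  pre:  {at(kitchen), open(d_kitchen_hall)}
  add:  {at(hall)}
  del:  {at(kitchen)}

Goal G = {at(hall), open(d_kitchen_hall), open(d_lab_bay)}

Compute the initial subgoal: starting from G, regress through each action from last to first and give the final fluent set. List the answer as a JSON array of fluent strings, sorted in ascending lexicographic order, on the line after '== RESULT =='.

Work backward from the goal:
  through step 4 (move(kitchen,hall)): drop {at(hall)}, keep {open(d_kitchen_hall), open(d_lab_bay)}, require {at(kitchen), open(d_kitchen_hall)}
    → {at(kitchen), open(d_kitchen_hall), open(d_lab_bay)}
  through step 3 (move(hall,kitchen)): drop {at(kitchen)}, keep {open(d_kitchen_hall), open(d_lab_bay)}, require {at(hall), open(d_kitchen_hall)}
    → {at(hall), open(d_kitchen_hall), open(d_lab_bay)}
  through step 2 (move(bay,hall)): drop {at(hall)}, keep {open(d_kitchen_hall), open(d_lab_bay)}, require {at(bay), open(d_bay_hall)}
    → {at(bay), open(d_bay_hall), open(d_kitchen_hall), open(d_lab_bay)}
  through step 1 (move(lab,bay)): drop {at(bay)}, keep {open(d_bay_hall), open(d_kitchen_hall), open(d_lab_bay)}, require {at(lab), open(d_lab_bay)}
    → {at(lab), open(d_bay_hall), open(d_kitchen_hall), open(d_lab_bay)}

== RESULT ==
["at(lab)", "open(d_bay_hall)", "open(d_kitchen_hall)", "open(d_lab_bay)"]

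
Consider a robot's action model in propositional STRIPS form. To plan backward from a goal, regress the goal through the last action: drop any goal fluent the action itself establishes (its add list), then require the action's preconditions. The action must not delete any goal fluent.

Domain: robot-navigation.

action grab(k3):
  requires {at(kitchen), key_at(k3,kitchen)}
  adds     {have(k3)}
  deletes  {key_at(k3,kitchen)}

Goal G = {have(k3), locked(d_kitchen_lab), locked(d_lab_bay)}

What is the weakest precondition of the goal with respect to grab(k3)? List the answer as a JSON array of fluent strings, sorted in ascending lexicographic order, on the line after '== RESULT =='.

Compute (G \ add) ∪ pre:
  G ∩ del = {}  (empty — regression defined)
  G \ add = {have(k3), locked(d_kitchen_lab), locked(d_lab_bay)} \ {have(k3)} = {locked(d_kitchen_lab), locked(d_lab_bay)}
  ∪ pre   = {locked(d_kitchen_lab), locked(d_lab_bay)} ∪ {at(kitchen), key_at(k3,kitchen)}
          = {at(kitchen), key_at(k3,kitchen), locked(d_kitchen_lab), locked(d_lab_bay)}

== RESULT ==
["at(kitchen)", "key_at(k3,kitchen)", "locked(d_kitchen_lab)", "locked(d_lab_bay)"]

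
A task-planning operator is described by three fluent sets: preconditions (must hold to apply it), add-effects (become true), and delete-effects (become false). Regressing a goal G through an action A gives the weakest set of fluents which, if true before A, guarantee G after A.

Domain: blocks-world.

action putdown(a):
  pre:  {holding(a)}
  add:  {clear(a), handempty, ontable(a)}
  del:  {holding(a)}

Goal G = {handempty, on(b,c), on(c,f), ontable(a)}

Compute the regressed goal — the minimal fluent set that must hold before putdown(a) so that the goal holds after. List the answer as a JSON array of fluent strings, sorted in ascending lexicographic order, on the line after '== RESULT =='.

Compute (G \ add) ∪ pre:
  G ∩ del = {}  (empty — regression defined)
  G \ add = {handempty, on(b,c), on(c,f), ontable(a)} \ {clear(a), handempty, ontable(a)} = {on(b,c), on(c,f)}
  ∪ pre   = {on(b,c), on(c,f)} ∪ {holding(a)}
          = {holding(a), on(b,c), on(c,f)}

== RESULT ==
["holding(a)", "on(b,c)", "on(c,f)"]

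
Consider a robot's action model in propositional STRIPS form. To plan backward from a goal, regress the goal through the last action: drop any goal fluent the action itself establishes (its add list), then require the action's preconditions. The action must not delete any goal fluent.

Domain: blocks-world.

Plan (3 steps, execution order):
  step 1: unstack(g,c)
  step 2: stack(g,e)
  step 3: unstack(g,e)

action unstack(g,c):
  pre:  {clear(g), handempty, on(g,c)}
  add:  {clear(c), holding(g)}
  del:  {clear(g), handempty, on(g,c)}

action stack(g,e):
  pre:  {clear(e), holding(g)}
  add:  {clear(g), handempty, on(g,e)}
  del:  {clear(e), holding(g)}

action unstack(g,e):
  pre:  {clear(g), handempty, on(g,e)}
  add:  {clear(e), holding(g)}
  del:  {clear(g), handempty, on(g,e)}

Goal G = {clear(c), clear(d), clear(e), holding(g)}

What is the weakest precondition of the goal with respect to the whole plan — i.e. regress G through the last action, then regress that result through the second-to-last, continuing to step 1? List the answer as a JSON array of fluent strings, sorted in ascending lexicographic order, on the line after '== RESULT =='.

Regress step by step:
  through step 3 (unstack(g,e)): drop {clear(e), holding(g)}, keep {clear(c), clear(d)}, require {clear(g), handempty, on(g,e)}
    → {clear(c), clear(d), clear(g), handempty, on(g,e)}
  through step 2 (stack(g,e)): drop {clear(g), handempty, on(g,e)}, keep {clear(c), clear(d)}, require {clear(e), holding(g)}
    → {clear(c), clear(d), clear(e), holding(g)}
  through step 1 (unstack(g,c)): drop {clear(c), holding(g)}, keep {clear(d), clear(e)}, require {clear(g), handempty, on(g,c)}
    → {clear(d), clear(e), clear(g), handempty, on(g,c)}

== RESULT ==
["clear(d)", "clear(e)", "clear(g)", "handempty", "on(g,c)"]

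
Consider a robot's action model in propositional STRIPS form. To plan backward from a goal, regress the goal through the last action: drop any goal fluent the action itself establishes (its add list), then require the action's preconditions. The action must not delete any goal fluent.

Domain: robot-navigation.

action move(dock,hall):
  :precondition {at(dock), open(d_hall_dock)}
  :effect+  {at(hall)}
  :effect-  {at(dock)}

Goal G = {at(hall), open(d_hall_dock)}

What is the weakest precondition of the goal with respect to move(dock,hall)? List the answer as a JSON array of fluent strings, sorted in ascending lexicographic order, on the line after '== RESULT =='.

Compute (G \ add) ∪ pre:
  G ∩ del = {}  (empty — regression defined)
  G \ add = {at(hall), open(d_hall_dock)} \ {at(hall)} = {open(d_hall_dock)}
  ∪ pre   = {open(d_hall_dock)} ∪ {at(dock), open(d_hall_dock)}
          = {at(dock), open(d_hall_dock)}

== RESULT ==
["at(dock)", "open(d_hall_dock)"]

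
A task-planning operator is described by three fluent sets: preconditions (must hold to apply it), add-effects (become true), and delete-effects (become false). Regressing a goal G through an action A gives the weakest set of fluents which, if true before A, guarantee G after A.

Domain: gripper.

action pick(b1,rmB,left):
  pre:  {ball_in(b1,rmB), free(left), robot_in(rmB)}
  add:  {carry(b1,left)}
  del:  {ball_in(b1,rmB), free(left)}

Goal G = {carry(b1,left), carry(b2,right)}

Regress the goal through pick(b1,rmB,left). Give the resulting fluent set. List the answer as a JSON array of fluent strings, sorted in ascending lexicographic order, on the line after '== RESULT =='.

Compute (G \ add) ∪ pre:
  G ∩ del = {}  (empty — regression defined)
  G \ add = {carry(b1,left), carry(b2,right)} \ {carry(b1,left)} = {carry(b2,right)}
  ∪ pre   = {carry(b2,right)} ∪ {ball_in(b1,rmB), free(left), robot_in(rmB)}
          = {ball_in(b1,rmB), carry(b2,right), free(left), robot_in(rmB)}

== RESULT ==
["ball_in(b1,rmB)", "carry(b2,right)", "free(left)", "robot_in(rmB)"]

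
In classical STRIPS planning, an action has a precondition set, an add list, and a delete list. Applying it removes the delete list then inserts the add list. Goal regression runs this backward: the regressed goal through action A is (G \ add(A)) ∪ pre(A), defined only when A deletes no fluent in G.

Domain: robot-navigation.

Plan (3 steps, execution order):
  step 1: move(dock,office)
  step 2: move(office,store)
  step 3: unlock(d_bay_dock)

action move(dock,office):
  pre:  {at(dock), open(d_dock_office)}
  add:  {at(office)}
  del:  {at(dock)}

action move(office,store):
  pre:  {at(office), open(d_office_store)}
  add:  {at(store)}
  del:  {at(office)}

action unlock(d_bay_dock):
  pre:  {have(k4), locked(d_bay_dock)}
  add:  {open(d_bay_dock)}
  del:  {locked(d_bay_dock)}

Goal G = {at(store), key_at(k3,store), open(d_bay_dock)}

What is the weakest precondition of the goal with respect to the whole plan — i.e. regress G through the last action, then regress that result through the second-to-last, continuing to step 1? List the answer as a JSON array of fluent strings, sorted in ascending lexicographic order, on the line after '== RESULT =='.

Work backward from the goal:
  through step 3 (unlock(d_bay_dock)): drop {open(d_bay_dock)}, keep {at(store), key_at(k3,store)}, require {have(k4), locked(d_bay_dock)}
    → {at(store), have(k4), key_at(k3,store), locked(d_bay_dock)}
  through step 2 (move(office,store)): drop {at(store)}, keep {have(k4), key_at(k3,store), locked(d_bay_dock)}, require {at(office), open(d_office_store)}
    → {at(office), have(k4), key_at(k3,store), locked(d_bay_dock), open(d_office_store)}
  through step 1 (move(dock,office)): drop {at(office)}, keep {have(k4), key_at(k3,store), locked(d_bay_dock), open(d_office_store)}, require {at(dock), open(d_dock_office)}
    → {at(dock), have(k4), key_at(k3,store), locked(d_bay_dock), open(d_dock_office), open(d_office_store)}

== RESULT ==
["at(dock)", "have(k4)", "key_at(k3,store)", "locked(d_bay_dock)", "open(d_dock_office)", "open(d_office_store)"]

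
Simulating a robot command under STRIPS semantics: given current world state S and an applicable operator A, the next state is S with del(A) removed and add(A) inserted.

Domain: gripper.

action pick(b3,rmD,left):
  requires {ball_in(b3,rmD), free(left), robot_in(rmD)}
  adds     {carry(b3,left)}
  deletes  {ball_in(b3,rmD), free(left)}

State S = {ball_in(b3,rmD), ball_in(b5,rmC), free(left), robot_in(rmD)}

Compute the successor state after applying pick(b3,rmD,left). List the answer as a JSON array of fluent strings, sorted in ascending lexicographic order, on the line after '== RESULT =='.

Compute (S \ del) ∪ add:
  pre ⊆ S: {ball_in(b3,rmD), free(left), robot_in(rmD)} ⊆ S  — applicable
  S \ del = {ball_in(b5,rmC), robot_in(rmD)}
  ∪ add   = {ball_in(b5,rmC), carry(b3,left), robot_in(rmD)}

== RESULT ==
["ball_in(b5,rmC)", "carry(b3,left)", "robot_in(rmD)"]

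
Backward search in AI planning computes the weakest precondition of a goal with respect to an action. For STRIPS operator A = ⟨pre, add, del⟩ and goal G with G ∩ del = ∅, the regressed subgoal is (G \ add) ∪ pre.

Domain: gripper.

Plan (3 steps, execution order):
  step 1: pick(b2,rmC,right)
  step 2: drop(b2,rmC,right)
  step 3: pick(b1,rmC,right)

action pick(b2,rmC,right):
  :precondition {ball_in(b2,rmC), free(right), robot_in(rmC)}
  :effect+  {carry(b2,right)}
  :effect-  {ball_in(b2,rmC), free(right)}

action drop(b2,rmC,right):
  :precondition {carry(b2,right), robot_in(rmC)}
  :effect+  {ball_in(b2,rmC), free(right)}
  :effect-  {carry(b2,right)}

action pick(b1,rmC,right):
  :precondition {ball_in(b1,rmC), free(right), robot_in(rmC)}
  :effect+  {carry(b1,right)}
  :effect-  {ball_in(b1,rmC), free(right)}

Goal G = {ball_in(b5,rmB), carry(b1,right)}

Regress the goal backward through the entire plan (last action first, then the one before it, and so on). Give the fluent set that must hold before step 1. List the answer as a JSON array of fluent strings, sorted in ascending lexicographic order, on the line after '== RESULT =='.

Work backward from the goal:
  through step 3 (pick(b1,rmC,right)): drop {carry(b1,right)}, keep {ball_in(b5,rmB)}, require {ball_in(b1,rmC), free(right), robot_in(rmC)}
    → {ball_in(b1,rmC), ball_in(b5,rmB), free(right), robot_in(rmC)}
  through step 2 (drop(b2,rmC,right)): drop {free(right)}, keep {ball_in(b1,rmC), ball_in(b5,rmB), robot_in(rmC)}, require {carry(b2,right), robot_in(rmC)}
    → {ball_in(b1,rmC), ball_in(b5,rmB), carry(b2,right), robot_in(rmC)}
  through step 1 (pick(b2,rmC,right)): drop {carry(b2,right)}, keep {ball_in(b1,rmC), ball_in(b5,rmB), robot_in(rmC)}, require {ball_in(b2,rmC), free(right), robot_in(rmC)}
    → {ball_in(b1,rmC), ball_in(b2,rmC), ball_in(b5,rmB), free(right), robot_in(rmC)}

== RESULT ==
["ball_in(b1,rmC)", "ball_in(b2,rmC)", "ball_in(b5,rmB)", "free(right)", "robot_in(rmC)"]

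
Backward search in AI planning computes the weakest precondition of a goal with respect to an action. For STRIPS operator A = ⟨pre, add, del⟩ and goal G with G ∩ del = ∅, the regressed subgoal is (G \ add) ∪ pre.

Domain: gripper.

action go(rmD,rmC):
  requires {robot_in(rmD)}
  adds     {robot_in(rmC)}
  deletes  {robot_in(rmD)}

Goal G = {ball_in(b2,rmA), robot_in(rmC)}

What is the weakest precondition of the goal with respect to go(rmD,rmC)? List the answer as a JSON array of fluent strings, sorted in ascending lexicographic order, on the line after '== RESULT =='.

Regress:
  G ∩ del = {}  (empty — regression defined)
  G \ add = {ball_in(b2,rmA), robot_in(rmC)} \ {robot_in(rmC)} = {ball_in(b2,rmA)}
  ∪ pre   = {ball_in(b2,rmA)} ∪ {robot_in(rmD)}
          = {ball_in(b2,rmA), robot_in(rmD)}

== RESULT ==
["ball_in(b2,rmA)", "robot_in(rmD)"]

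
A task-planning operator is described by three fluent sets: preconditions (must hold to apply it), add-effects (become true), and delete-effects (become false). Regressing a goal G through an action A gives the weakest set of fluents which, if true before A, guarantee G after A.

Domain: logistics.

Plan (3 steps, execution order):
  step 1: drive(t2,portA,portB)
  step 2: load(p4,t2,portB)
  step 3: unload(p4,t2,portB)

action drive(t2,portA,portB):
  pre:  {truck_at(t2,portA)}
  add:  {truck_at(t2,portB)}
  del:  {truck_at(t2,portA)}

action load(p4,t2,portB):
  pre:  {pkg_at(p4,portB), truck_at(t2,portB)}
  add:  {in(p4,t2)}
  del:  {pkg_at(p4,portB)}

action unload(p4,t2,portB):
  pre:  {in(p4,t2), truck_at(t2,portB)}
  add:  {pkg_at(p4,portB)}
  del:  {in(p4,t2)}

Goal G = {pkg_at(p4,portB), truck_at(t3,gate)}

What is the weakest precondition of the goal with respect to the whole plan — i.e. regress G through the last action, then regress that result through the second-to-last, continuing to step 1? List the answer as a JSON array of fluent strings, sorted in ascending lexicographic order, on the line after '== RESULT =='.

Regress step by step:
  through step 3 (unload(p4,t2,portB)): drop {pkg_at(p4,portB)}, keep {truck_at(t3,gate)}, require {in(p4,t2), truck_at(t2,portB)}
    → {in(p4,t2), truck_at(t2,portB), truck_at(t3,gate)}
  through step 2 (load(p4,t2,portB)): drop {in(p4,t2)}, keep {truck_at(t2,portB), truck_at(t3,gate)}, require {pkg_at(p4,portB), truck_at(t2,portB)}
    → {pkg_at(p4,portB), truck_at(t2,portB), truck_at(t3,gate)}
  through step 1 (drive(t2,portA,portB)): drop {truck_at(t2,portB)}, keep {pkg_at(p4,portB), truck_at(t3,gate)}, require {truck_at(t2,portA)}
    → {pkg_at(p4,portB), truck_at(t2,portA), truck_at(t3,gate)}

== RESULT ==
["pkg_at(p4,portB)", "truck_at(t2,portA)", "truck_at(t3,gate)"]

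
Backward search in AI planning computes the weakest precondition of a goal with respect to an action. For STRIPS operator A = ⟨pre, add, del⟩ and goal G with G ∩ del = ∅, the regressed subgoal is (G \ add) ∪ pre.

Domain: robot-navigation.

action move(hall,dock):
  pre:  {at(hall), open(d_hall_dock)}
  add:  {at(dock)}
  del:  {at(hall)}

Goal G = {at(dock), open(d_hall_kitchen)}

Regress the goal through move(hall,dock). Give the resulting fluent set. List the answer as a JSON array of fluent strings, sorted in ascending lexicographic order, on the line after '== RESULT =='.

Compute (G \ add) ∪ pre:
  G ∩ del = {}  (empty — regression defined)
  G \ add = {at(dock), open(d_hall_kitchen)} \ {at(dock)} = {open(d_hall_kitchen)}
  ∪ pre   = {open(d_hall_kitchen)} ∪ {at(hall), open(d_hall_dock)}
          = {at(hall), open(d_hall_dock), open(d_hall_kitchen)}

== RESULT ==
["at(hall)", "open(d_hall_dock)", "open(d_hall_kitchen)"]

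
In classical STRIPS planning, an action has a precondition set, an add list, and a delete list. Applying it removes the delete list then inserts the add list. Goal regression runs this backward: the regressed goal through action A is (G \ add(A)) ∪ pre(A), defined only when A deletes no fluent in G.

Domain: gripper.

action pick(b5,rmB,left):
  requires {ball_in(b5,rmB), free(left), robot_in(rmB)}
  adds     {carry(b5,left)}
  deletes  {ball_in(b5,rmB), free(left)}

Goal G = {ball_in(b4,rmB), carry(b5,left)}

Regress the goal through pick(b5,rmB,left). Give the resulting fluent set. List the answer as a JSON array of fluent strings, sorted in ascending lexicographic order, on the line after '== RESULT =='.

Regress:
  G ∩ del = {}  (empty — regression defined)
  G \ add = {ball_in(b4,rmB), carry(b5,left)} \ {carry(b5,left)} = {ball_in(b4,rmB)}
  ∪ pre   = {ball_in(b4,rmB)} ∪ {ball_in(b5,rmB), free(left), robot_in(rmB)}
          = {ball_in(b4,rmB), ball_in(b5,rmB), free(left), robot_in(rmB)}

== RESULT ==
["ball_in(b4,rmB)", "ball_in(b5,rmB)", "free(left)", "robot_in(rmB)"]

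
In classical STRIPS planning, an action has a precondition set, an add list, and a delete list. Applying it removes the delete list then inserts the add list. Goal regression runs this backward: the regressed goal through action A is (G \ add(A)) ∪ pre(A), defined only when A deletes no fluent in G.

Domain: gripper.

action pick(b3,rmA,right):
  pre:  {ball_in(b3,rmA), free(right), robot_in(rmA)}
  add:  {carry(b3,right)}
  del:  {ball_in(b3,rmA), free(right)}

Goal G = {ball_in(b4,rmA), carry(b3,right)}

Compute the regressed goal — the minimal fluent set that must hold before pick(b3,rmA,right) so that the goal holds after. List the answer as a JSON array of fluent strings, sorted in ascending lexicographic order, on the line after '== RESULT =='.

Regress:
  G ∩ del = {}  (empty — regression defined)
  G \ add = {ball_in(b4,rmA), carry(b3,right)} \ {carry(b3,right)} = {ball_in(b4,rmA)}
  ∪ pre   = {ball_in(b4,rmA)} ∪ {ball_in(b3,rmA), free(right), robot_in(rmA)}
          = {ball_in(b3,rmA), ball_in(b4,rmA), free(right), robot_in(rmA)}

== RESULT ==
["ball_in(b3,rmA)", "ball_in(b4,rmA)", "free(right)", "robot_in(rmA)"]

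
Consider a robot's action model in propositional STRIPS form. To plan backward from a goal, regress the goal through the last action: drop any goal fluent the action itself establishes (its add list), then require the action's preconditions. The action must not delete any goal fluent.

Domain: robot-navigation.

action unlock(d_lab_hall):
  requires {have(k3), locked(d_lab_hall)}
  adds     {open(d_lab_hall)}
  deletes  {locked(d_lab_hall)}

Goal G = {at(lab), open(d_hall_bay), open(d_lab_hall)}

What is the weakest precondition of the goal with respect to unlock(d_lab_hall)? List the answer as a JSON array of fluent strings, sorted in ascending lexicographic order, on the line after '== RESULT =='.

Regress:
  G ∩ del = {}  (empty — regression defined)
  G \ add = {at(lab), open(d_hall_bay), open(d_lab_hall)} \ {open(d_lab_hall)} = {at(lab), open(d_hall_bay)}
  ∪ pre   = {at(lab), open(d_hall_bay)} ∪ {have(k3), locked(d_lab_hall)}
          = {at(lab), have(k3), locked(d_lab_hall), open(d_hall_bay)}

== RESULT ==
["at(lab)", "have(k3)", "locked(d_lab_hall)", "open(d_hall_bay)"]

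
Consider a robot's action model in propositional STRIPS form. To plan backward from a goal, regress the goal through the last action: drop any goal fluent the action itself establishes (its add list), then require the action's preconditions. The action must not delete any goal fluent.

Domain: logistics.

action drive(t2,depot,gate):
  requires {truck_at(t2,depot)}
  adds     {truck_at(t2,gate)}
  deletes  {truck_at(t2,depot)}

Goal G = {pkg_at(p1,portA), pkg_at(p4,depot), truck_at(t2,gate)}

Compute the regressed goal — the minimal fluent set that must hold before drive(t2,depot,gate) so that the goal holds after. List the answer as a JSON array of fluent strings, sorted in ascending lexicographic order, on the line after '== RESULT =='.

Regress:
  G ∩ del = {}  (empty — regression defined)
  G \ add = {pkg_at(p1,portA), pkg_at(p4,depot), truck_at(t2,gate)} \ {truck_at(t2,gate)} = {pkg_at(p1,portA), pkg_at(p4,depot)}
  ∪ pre   = {pkg_at(p1,portA), pkg_at(p4,depot)} ∪ {truck_at(t2,depot)}
          = {pkg_at(p1,portA), pkg_at(p4,depot), truck_at(t2,depot)}

== RESULT ==
["pkg_at(p1,portA)", "pkg_at(p4,depot)", "truck_at(t2,depot)"]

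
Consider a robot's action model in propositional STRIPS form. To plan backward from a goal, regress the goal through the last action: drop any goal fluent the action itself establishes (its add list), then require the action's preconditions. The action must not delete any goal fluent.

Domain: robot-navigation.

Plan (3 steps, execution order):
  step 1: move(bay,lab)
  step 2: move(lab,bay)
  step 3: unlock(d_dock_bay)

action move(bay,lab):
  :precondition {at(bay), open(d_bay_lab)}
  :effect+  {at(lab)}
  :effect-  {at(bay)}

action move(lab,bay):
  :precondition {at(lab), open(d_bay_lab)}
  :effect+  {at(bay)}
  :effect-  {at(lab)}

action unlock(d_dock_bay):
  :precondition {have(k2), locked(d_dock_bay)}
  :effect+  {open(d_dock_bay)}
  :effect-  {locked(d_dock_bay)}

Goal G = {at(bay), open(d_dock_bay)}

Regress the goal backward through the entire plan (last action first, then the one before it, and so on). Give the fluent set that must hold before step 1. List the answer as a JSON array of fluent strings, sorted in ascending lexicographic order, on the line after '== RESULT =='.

Regress step by step:
  through step 3 (unlock(d_dock_bay)): drop {open(d_dock_bay)}, keep {at(bay)}, require {have(k2), locked(d_dock_bay)}
    → {at(bay), have(k2), locked(d_dock_bay)}
  through step 2 (move(lab,bay)): drop {at(bay)}, keep {have(k2), locked(d_dock_bay)}, require {at(lab), open(d_bay_lab)}
    → {at(lab), have(k2), locked(d_dock_bay), open(d_bay_lab)}
  through step 1 (move(bay,lab)): drop {at(lab)}, keep {have(k2), locked(d_dock_bay), open(d_bay_lab)}, require {at(bay), open(d_bay_lab)}
    → {at(bay), have(k2), locked(d_dock_bay), open(d_bay_lab)}

== RESULT ==
["at(bay)", "have(k2)", "locked(d_dock_bay)", "open(d_bay_lab)"]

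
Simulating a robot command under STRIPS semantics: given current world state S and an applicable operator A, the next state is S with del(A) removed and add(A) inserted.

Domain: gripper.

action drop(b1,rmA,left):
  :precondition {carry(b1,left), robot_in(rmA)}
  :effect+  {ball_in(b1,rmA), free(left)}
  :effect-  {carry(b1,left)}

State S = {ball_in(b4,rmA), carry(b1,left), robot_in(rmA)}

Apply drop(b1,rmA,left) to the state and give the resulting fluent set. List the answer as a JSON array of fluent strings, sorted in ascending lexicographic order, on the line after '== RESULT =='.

Compute (S \ del) ∪ add:
  pre ⊆ S: {carry(b1,left), robot_in(rmA)} ⊆ S  — applicable
  S \ del = {ball_in(b4,rmA), robot_in(rmA)}
  ∪ add   = {ball_in(b1,rmA), ball_in(b4,rmA), free(left), robot_in(rmA)}

== RESULT ==
["ball_in(b1,rmA)", "ball_in(b4,rmA)", "free(left)", "robot_in(rmA)"]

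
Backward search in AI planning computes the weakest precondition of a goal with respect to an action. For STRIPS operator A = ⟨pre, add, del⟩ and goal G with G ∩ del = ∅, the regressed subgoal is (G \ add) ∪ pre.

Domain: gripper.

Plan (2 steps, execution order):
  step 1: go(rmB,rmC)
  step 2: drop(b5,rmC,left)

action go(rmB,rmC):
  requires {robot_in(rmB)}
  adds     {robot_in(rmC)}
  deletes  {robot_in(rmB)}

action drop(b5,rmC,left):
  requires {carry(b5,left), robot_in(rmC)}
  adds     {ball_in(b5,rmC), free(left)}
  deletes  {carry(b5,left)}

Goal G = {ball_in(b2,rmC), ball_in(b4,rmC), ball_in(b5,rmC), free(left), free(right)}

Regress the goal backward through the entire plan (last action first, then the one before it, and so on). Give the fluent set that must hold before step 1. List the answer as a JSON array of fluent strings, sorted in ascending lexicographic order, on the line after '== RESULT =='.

Regress step by step:
  through step 2 (drop(b5,rmC,left)): drop {ball_in(b5,rmC), free(left)}, keep {ball_in(b2,rmC), ball_in(b4,rmC), free(right)}, require {carry(b5,left), robot_in(rmC)}
    → {ball_in(b2,rmC), ball_in(b4,rmC), carry(b5,left), free(right), robot_in(rmC)}
  through step 1 (go(rmB,rmC)): drop {robot_in(rmC)}, keep {ball_in(b2,rmC), ball_in(b4,rmC), carry(b5,left), free(right)}, require {robot_in(rmB)}
    → {ball_in(b2,rmC), ball_in(b4,rmC), carry(b5,left), free(right), robot_in(rmB)}

== RESULT ==
["ball_in(b2,rmC)", "ball_in(b4,rmC)", "carry(b5,left)", "free(right)", "robot_in(rmB)"]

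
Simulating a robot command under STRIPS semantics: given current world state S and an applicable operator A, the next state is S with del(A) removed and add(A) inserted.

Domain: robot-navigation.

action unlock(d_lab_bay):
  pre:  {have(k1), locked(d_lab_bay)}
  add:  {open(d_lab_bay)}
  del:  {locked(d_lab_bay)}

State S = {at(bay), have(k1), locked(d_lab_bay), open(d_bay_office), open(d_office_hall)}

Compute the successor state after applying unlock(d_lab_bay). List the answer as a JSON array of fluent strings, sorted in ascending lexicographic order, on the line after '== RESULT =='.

Progress:
  pre ⊆ S: {have(k1), locked(d_lab_bay)} ⊆ S  — applicable
  S \ del = {at(bay), have(k1), open(d_bay_office), open(d_office_hall)}
  ∪ add   = {at(bay), have(k1), open(d_bay_office), open(d_lab_bay), open(d_office_hall)}

== RESULT ==
["at(bay)", "have(k1)", "open(d_bay_office)", "open(d_lab_bay)", "open(d_office_hall)"]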